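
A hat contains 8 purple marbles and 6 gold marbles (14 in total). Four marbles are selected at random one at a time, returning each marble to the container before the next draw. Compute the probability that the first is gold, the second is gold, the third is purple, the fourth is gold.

Multiply the conditional probability of each draw in order, with replacement (the composition resets each draw).
P = (6/14) · (6/14) · (8/14) · (6/14) = 108/2401 ≈ 0.0450.

108/2401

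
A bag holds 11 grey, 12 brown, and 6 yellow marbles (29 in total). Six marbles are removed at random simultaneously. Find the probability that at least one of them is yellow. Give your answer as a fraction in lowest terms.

Use the complement: P(at least one yellow) = 1 − P(no yellow).
P(none) = C(23,6)/C(29,6) = 100947/475020.
So P = 1 − 100947/475020 = 17813/22620 ≈ 0.7875.

17813/22620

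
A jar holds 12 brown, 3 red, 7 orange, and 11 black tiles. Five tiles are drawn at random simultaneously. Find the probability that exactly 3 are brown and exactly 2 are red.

Unordered draws without replacement: count favorable combinations over C(33,5).
Favorable = C(12,3) · C(3,2) · C(7,0) · C(11,0) = 660; total = C(33,5) = 237336.
P = 660/237336 = 5/1798 ≈ 0.0028.

5/1798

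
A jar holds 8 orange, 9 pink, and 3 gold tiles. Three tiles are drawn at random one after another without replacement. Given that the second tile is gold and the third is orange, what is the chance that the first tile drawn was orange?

7/18

P(first=orange and the second tile is gold and the third is orange) = (8/20)·(3/19)·(7/18) = 7/285.
P(E) = Σ over first color = 7/285 + 3/95 + 2/285 = 6/95.
By Bayes, P(first=orange | E) = 7/285 / 6/95 = 7/18 ≈ 0.3889.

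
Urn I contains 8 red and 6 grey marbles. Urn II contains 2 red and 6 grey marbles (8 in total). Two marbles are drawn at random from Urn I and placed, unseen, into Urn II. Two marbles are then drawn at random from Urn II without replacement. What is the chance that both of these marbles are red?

Condition on how many of the transferred marbles are red (from Urn I: 8 red of 14; then Urn II has 10 total).
  0 red: C(8,0)C(6,2)/C(14,2) = 15/91; then P = C(2,2)/C(10,2) = 1/45
  1 red: C(8,1)C(6,1)/C(14,2) = 48/91; then P = C(3,2)/C(10,2) = 1/15
  2 red: C(8,2)C(6,0)/C(14,2) = 4/13; then P = C(4,2)/C(10,2) = 2/15
P(both red) = 109/1365 ≈ 0.0799.

109/1365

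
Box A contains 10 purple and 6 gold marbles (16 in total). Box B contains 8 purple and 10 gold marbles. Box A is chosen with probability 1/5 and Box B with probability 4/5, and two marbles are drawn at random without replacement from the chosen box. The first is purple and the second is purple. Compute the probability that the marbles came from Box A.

P(E | Box A) = 3/8; P(E | Box B) = 28/153.
P(E) = 1/5·3/8 + 4/5·28/153 = 271/1224.
By Bayes' rule, P(Box A | E) = 3/40 / 271/1224 = 459/1355 ≈ 0.3387.

459/1355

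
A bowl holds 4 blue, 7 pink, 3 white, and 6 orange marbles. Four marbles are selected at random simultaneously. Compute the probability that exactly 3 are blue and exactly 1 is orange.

Unordered draws without replacement: count favorable combinations over C(20,4).
Favorable = C(4,3) · C(7,0) · C(3,0) · C(6,1) = 24; total = C(20,4) = 4845.
P = 24/4845 = 8/1615 ≈ 0.0050.

8/1615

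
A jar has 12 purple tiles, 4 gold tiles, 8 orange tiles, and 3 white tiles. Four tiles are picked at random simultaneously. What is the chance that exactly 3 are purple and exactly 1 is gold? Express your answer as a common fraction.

Unordered draws without replacement: count favorable combinations over C(27,4).
Favorable = C(12,3) · C(4,1) · C(8,0) · C(3,0) = 880; total = C(27,4) = 17550.
P = 880/17550 = 88/1755 ≈ 0.0501.

88/1755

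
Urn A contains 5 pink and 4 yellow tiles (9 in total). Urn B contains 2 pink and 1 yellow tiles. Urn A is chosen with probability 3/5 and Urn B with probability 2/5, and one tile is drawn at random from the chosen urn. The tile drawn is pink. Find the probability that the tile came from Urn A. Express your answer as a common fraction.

5/9

P(pink | Urn A) = 5/9; P(pink | Urn B) = 2/3.
P(pink) = 3/5·5/9 + 2/5·2/3 = 3/5.
By Bayes' rule, P(Urn A | pink) = 1/3 / 3/5 = 5/9 ≈ 0.5556.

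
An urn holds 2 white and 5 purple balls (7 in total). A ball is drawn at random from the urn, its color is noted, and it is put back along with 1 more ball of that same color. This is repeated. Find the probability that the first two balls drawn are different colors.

Either purple then white, or white then purple; after the first draw the total is 8.
P = (5/7)·(2/8) + (2/7)·(5/8) = 5/14 ≈ 0.3571.

5/14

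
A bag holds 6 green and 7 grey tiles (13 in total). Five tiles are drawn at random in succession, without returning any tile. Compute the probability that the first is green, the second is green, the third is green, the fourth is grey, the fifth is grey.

14/429

Multiply the conditional probability of each draw in order, without replacement, so each draw removes one from its color and from the total.
P = (6/13) · (5/12) · (4/11) · (7/10) · (6/9) = 14/429 ≈ 0.0326.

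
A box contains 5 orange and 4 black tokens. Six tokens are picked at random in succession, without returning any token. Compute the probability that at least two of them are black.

20/21

Sum the hypergeometric tail for j = 2,…,4 black tokens.
Favorable = C(4,2)·C(5,4) + C(4,3)·C(5,3) + C(4,4)·C(5,2) = 80; total = C(9,6) = 84.
P = 80/84 = 20/21 ≈ 0.9524.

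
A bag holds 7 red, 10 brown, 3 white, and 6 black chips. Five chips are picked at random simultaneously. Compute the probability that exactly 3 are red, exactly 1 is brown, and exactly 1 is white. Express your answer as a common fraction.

Unordered draws without replacement: count favorable combinations over C(26,5).
Favorable = C(7,3) · C(10,1) · C(3,1) · C(6,0) = 1050; total = C(26,5) = 65780.
P = 1050/65780 = 105/6578 ≈ 0.0160.

105/6578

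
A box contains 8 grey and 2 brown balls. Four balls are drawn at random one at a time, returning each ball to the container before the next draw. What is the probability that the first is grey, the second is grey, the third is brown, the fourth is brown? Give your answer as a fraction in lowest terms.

16/625

Multiply the conditional probability of each draw in order, with replacement (the composition resets each draw).
P = (8/10) · (8/10) · (2/10) · (2/10) = 16/625 ≈ 0.0256.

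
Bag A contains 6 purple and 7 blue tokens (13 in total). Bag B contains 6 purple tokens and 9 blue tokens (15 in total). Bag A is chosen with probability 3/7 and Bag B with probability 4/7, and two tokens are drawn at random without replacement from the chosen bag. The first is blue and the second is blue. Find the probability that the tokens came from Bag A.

P(E | Bag A) = 7/26; P(E | Bag B) = 12/35.
P(E) = 3/7·7/26 + 4/7·12/35 = 1983/6370.
By Bayes' rule, P(Bag A | E) = 3/26 / 1983/6370 = 245/661 ≈ 0.3707.

245/661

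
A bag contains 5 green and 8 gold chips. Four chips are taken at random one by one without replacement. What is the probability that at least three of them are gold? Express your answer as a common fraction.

Sum the hypergeometric tail for j = 3,…,4 gold chips.
Favorable = C(8,3)·C(5,1) + C(8,4)·C(5,0) = 350; total = C(13,4) = 715.
P = 350/715 = 70/143 ≈ 0.4895.

70/143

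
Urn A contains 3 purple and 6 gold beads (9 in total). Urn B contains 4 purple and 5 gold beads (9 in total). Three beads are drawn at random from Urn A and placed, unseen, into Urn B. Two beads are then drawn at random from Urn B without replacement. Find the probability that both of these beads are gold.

85/264

Condition on how many of the transferred beads are gold (from Urn A: 6 gold of 9; then Urn B has 12 total).
  0 gold: C(6,0)C(3,3)/C(9,3) = 1/84; then P = C(5,2)/C(12,2) = 5/33
  1 gold: C(6,1)C(3,2)/C(9,3) = 3/14; then P = C(6,2)/C(12,2) = 5/22
  2 gold: C(6,2)C(3,1)/C(9,3) = 15/28; then P = C(7,2)/C(12,2) = 7/22
  3 gold: C(6,3)C(3,0)/C(9,3) = 5/21; then P = C(8,2)/C(12,2) = 14/33
P(both gold) = 85/264 ≈ 0.3220.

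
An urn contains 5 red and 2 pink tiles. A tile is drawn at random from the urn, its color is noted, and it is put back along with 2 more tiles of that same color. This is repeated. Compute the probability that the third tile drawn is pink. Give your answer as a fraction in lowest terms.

2/7

Sum over the four possibilities for the first two draws (pink/not-pink each), tracking how the pink count and total change by +2 per draw.
P(third is pink) = 2/7 ≈ 0.2857. (In a Pólya urn every draw has the same marginal probability 2/7.)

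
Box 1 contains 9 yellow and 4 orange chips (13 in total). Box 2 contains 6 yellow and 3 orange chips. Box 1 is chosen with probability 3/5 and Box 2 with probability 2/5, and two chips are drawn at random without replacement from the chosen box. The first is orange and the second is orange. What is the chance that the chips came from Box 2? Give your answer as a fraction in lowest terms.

13/31

P(E | Box 1) = 1/13; P(E | Box 2) = 1/12.
P(E) = 3/5·1/13 + 2/5·1/12 = 31/390.
By Bayes' rule, P(Box 2 | E) = 1/30 / 31/390 = 13/31 ≈ 0.4194.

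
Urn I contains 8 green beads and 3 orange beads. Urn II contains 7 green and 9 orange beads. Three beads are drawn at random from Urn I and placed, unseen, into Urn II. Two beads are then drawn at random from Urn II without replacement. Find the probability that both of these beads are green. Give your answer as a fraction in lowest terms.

Condition on how many of the transferred beads are green (from Urn I: 8 green of 11; then Urn II has 19 total).
  0 green: C(8,0)C(3,3)/C(11,3) = 1/165; then P = C(7,2)/C(19,2) = 7/57
  1 green: C(8,1)C(3,2)/C(11,3) = 8/55; then P = C(8,2)/C(19,2) = 28/171
  2 green: C(8,2)C(3,1)/C(11,3) = 28/55; then P = C(9,2)/C(19,2) = 4/19
  3 green: C(8,3)C(3,0)/C(11,3) = 56/165; then P = C(10,2)/C(19,2) = 5/19
P(both green) = 21/95 ≈ 0.2211.

21/95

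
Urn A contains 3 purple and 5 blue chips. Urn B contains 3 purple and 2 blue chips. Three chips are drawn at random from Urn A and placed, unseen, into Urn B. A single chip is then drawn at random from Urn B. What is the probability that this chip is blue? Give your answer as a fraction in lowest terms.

31/64

Condition on how many of the transferred chips are blue (from Urn A: 5 blue of 8; then Urn B has 8 total).
  0 blue: C(5,0)C(3,3)/C(8,3) = 1/56; then P = 2/8
  1 blue: C(5,1)C(3,2)/C(8,3) = 15/56; then P = 3/8
  2 blue: C(5,2)C(3,1)/C(8,3) = 15/28; then P = 4/8
  3 blue: C(5,3)C(3,0)/C(8,3) = 5/28; then P = 5/8
P(blue from Urn B) = 31/64 ≈ 0.4844.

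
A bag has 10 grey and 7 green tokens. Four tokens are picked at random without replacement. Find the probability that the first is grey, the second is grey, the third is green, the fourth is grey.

Multiply the conditional probability of each draw in order, without replacement, so each draw removes one from its color and from the total.
P = (10/17) · (9/16) · (7/15) · (8/14) = 3/34 ≈ 0.0882.

3/34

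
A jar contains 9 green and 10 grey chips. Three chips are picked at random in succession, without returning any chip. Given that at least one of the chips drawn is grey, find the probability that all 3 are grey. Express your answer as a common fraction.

P(all 3 grey) = C(10,3)/C(19,3) = 40/323; P(at least one grey) = 1 − C(9,3)/C(19,3) = 295/323.
Since 'all 3 grey' ⊆ 'at least one grey', P(all 3 | at least one) = 40/323 / 295/323 = 8/59 ≈ 0.1356.

8/59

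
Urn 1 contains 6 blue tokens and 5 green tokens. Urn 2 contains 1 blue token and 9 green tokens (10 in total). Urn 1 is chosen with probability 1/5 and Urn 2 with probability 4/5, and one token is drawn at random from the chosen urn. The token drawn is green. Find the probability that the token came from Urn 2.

P(green | Urn 1) = 5/11; P(green | Urn 2) = 9/10.
P(green) = 1/5·5/11 + 4/5·9/10 = 223/275.
By Bayes' rule, P(Urn 2 | green) = 18/25 / 223/275 = 198/223 ≈ 0.8879.

198/223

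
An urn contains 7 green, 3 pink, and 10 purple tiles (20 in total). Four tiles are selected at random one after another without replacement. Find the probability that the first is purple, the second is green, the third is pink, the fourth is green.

Multiply the conditional probability of each draw in order, without replacement, so each draw removes one from its color and from the total.
P = (10/20) · (7/19) · (3/18) · (6/17) = 7/646 ≈ 0.0108.

7/646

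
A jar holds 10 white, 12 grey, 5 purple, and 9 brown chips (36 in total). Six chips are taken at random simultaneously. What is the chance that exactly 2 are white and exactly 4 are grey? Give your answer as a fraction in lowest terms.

675/59024

Unordered draws without replacement: count favorable combinations over C(36,6).
Favorable = C(10,2) · C(12,4) · C(5,0) · C(9,0) = 22275; total = C(36,6) = 1947792.
P = 22275/1947792 = 675/59024 ≈ 0.0114.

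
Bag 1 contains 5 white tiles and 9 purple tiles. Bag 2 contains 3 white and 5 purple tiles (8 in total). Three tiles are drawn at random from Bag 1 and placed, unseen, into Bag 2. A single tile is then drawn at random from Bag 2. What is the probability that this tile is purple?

97/154

Condition on how many of the transferred tiles are purple (from Bag 1: 9 purple of 14; then Bag 2 has 11 total).
  0 purple: C(9,0)C(5,3)/C(14,3) = 5/182; then P = 5/11
  1 purple: C(9,1)C(5,2)/C(14,3) = 45/182; then P = 6/11
  2 purple: C(9,2)C(5,1)/C(14,3) = 45/91; then P = 7/11
  3 purple: C(9,3)C(5,0)/C(14,3) = 3/13; then P = 8/11
P(purple from Bag 2) = 97/154 ≈ 0.6299.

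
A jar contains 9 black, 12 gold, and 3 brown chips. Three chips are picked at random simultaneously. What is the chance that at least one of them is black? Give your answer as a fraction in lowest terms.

Use the complement: P(at least one black) = 1 − P(no black).
P(none) = C(15,3)/C(24,3) = 455/2024.
So P = 1 − 455/2024 = 1569/2024 ≈ 0.7752.

1569/2024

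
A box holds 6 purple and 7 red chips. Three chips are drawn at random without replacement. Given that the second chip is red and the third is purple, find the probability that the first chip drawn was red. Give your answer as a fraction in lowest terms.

P(first=red and the second chip is red and the third is purple) = (7/13)·(6/12)·(6/11) = 21/143.
P(E) = Σ over first color = 35/286 + 21/143 = 7/26.
By Bayes, P(first=red | E) = 21/143 / 7/26 = 6/11 ≈ 0.5455.

6/11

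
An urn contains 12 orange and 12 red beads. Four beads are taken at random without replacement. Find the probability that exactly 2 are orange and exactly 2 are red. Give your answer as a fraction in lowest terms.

66/161

Unordered draws without replacement: count favorable combinations over C(24,4).
Favorable = C(12,2) · C(12,2) = 4356; total = C(24,4) = 10626.
P = 4356/10626 = 66/161 ≈ 0.4099.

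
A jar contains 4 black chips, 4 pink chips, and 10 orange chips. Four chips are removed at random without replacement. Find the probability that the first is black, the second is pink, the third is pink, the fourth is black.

1/510

Multiply the conditional probability of each draw in order, without replacement, so each draw removes one from its color and from the total.
P = (4/18) · (4/17) · (3/16) · (3/15) = 1/510 ≈ 0.0020.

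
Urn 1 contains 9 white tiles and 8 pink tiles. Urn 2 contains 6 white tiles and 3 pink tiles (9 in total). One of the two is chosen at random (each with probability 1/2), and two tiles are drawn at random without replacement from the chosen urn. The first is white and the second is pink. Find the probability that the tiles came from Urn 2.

17/35

P(E | Urn 1) = 9/34; P(E | Urn 2) = 1/4.
P(E) = 1/2·9/34 + 1/2·1/4 = 35/136.
By Bayes' rule, P(Urn 2 | E) = 1/8 / 35/136 = 17/35 ≈ 0.4857.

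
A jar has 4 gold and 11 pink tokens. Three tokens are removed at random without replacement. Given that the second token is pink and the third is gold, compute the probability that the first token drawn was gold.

3/13

P(first=gold and the second token is pink and the third is gold) = (4/15)·(11/14)·(3/13) = 22/455.
P(E) = Σ over first color = 22/455 + 44/273 = 22/105.
By Bayes, P(first=gold | E) = 22/455 / 22/105 = 3/13 ≈ 0.2308.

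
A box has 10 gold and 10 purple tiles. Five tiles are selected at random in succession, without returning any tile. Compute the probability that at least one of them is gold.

1271/1292

Use the complement: P(at least one gold) = 1 − P(no gold).
P(none) = C(10,5)/C(20,5) = 252/15504.
So P = 1 − 252/15504 = 1271/1292 ≈ 0.9837.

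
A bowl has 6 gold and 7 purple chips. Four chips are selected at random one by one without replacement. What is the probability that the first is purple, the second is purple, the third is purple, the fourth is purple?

7/143

Multiply the conditional probability of each draw in order, without replacement, so each draw removes one from its color and from the total.
P = (7/13) · (6/12) · (5/11) · (4/10) = 7/143 ≈ 0.0490.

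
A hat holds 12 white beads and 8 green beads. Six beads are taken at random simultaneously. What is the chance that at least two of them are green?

525/646

Sum the hypergeometric tail for j = 2,…,6 green beads.
Favorable = C(8,2)·C(12,4) + C(8,3)·C(12,3) + C(8,4)·C(12,2) + C(8,5)·C(12,1) + C(8,6)·C(12,0) = 31500; total = C(20,6) = 38760.
P = 31500/38760 = 525/646 ≈ 0.8127.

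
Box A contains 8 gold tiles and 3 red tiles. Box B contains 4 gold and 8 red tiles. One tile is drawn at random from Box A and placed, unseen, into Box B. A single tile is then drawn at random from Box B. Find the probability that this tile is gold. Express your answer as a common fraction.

Condition on how many of the transferred tiles are gold (from Box A: 8 gold of 11; then Box B has 13 total).
  0 gold: C(8,0)C(3,1)/C(11,1) = 3/11; then P = 4/13
  1 gold: C(8,1)C(3,0)/C(11,1) = 8/11; then P = 5/13
P(gold from Box B) = 4/11 ≈ 0.3636.

4/11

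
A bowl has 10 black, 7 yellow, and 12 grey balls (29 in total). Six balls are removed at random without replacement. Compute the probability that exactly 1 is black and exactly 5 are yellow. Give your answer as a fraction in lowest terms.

Unordered draws without replacement: count favorable combinations over C(29,6).
Favorable = C(10,1) · C(7,5) · C(12,0) = 210; total = C(29,6) = 475020.
P = 210/475020 = 1/2262 ≈ 0.0004.

1/2262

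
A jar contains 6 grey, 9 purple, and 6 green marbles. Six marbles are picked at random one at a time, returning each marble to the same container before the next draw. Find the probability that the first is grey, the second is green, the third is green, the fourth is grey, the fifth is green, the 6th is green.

Multiply the conditional probability of each draw in order, with replacement (the composition resets each draw).
P = (6/21) · (6/21) · (6/21) · (6/21) · (6/21) · (6/21) = 64/117649 ≈ 0.0005.

64/117649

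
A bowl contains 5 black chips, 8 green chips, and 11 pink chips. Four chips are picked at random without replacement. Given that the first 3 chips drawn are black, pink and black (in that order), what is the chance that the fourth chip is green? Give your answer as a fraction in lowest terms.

After removing 2 black, 1 pink, the bowl has 8 green out of 21 remaining.
P(fourth is green | given) = 8/21 ≈ 0.3810.

8/21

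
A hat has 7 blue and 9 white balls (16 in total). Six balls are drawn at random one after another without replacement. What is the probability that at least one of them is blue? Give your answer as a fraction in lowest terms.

Use the complement: P(at least one blue) = 1 − P(no blue).
P(none) = C(9,6)/C(16,6) = 84/8008.
So P = 1 − 84/8008 = 283/286 ≈ 0.9895.

283/286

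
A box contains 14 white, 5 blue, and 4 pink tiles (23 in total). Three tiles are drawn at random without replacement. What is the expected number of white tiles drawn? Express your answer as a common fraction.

By linearity of expectation, E[X] = Σ P(draw i is white); by symmetry each draw (even without replacement) has P(white) = 14/23.
E[X] = 3 · 14/23 = 42/23 ≈ 1.8261.

42/23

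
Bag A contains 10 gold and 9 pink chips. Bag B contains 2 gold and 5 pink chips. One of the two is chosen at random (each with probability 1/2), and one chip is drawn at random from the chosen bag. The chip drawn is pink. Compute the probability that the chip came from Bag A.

63/158

P(pink | Bag A) = 9/19; P(pink | Bag B) = 5/7.
P(pink) = 1/2·9/19 + 1/2·5/7 = 79/133.
By Bayes' rule, P(Bag A | pink) = 9/38 / 79/133 = 63/158 ≈ 0.3987.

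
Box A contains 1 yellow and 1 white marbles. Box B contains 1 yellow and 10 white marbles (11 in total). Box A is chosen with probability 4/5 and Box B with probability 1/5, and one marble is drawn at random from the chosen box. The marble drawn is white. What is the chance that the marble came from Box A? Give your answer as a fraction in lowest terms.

P(white | Box A) = 1/2; P(white | Box B) = 10/11.
P(white) = 4/5·1/2 + 1/5·10/11 = 32/55.
By Bayes' rule, P(Box A | white) = 2/5 / 32/55 = 11/16 ≈ 0.6875.

11/16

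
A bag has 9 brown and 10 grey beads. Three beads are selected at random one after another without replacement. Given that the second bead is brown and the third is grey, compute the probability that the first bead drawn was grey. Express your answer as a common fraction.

9/17

P(first=grey and the second bead is brown and the third is grey) = (10/19)·(9/18)·(9/17) = 45/323.
P(E) = Σ over first color = 40/323 + 45/323 = 5/19.
By Bayes, P(first=grey | E) = 45/323 / 5/19 = 9/17 ≈ 0.5294.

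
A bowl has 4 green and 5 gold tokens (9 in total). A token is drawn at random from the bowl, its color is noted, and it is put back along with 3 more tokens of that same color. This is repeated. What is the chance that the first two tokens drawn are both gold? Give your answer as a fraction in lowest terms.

10/27

After a gold draw the bowl holds 8 gold out of 12.
P = (5/9)·(8/12) = 10/27 ≈ 0.3704.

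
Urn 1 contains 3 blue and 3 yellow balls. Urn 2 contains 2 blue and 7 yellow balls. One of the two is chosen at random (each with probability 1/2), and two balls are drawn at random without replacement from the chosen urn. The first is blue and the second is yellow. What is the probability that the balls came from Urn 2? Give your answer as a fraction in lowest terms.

35/89

P(E | Urn 1) = 3/10; P(E | Urn 2) = 7/36.
P(E) = 1/2·3/10 + 1/2·7/36 = 89/360.
By Bayes' rule, P(Urn 2 | E) = 7/72 / 89/360 = 35/89 ≈ 0.3933.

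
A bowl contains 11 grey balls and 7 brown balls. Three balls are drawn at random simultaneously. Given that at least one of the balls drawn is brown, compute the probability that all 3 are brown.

5/93

P(all 3 brown) = C(7,3)/C(18,3) = 35/816; P(at least one brown) = 1 − C(11,3)/C(18,3) = 217/272.
Since 'all 3 brown' ⊆ 'at least one brown', P(all 3 | at least one) = 35/816 / 217/272 = 5/93 ≈ 0.0538.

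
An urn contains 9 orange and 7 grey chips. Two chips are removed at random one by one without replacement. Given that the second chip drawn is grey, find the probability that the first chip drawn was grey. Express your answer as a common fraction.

P(first=grey and the second chip drawn is grey) = (7/16)·(6/15) = 7/40.
P(the second chip drawn is grey) = Σ over first color = 21/80 + 7/40 = 7/16.
By Bayes, P(first=grey | the second chip drawn is grey) = 7/40 / 7/16 = 2/5 ≈ 0.4000.

2/5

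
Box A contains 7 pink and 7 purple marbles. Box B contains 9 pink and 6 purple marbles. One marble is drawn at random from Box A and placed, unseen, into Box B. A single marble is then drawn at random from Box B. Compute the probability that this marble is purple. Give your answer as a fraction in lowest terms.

Condition on how many of the transferred marbles are purple (from Box A: 7 purple of 14; then Box B has 16 total).
  0 purple: C(7,0)C(7,1)/C(14,1) = 1/2; then P = 6/16
  1 purple: C(7,1)C(7,0)/C(14,1) = 1/2; then P = 7/16
P(purple from Box B) = 13/32 ≈ 0.4062.

13/32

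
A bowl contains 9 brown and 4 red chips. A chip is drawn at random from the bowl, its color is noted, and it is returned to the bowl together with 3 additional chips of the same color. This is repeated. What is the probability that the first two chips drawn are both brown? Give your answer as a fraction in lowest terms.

After a brown draw the bowl holds 12 brown out of 16.
P = (9/13)·(12/16) = 27/52 ≈ 0.5192.

27/52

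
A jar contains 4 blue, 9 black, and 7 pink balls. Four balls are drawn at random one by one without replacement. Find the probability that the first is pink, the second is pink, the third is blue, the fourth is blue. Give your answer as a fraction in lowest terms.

7/1615

Multiply the conditional probability of each draw in order, without replacement, so each draw removes one from its color and from the total.
P = (7/20) · (6/19) · (4/18) · (3/17) = 7/1615 ≈ 0.0043.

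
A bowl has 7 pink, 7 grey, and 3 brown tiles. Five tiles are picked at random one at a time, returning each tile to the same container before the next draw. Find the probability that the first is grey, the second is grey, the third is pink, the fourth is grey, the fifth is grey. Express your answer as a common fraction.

16807/1419857

Multiply the conditional probability of each draw in order, with replacement (the composition resets each draw).
P = (7/17) · (7/17) · (7/17) · (7/17) · (7/17) = 16807/1419857 ≈ 0.0118.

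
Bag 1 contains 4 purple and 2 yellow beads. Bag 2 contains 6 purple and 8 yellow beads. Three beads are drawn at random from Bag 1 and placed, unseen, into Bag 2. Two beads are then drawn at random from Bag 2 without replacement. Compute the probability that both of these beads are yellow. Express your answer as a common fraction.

181/680

Condition on how many of the transferred beads are yellow (from Bag 1: 2 yellow of 6; then Bag 2 has 17 total).
  0 yellow: C(2,0)C(4,3)/C(6,3) = 1/5; then P = C(8,2)/C(17,2) = 7/34
  1 yellow: C(2,1)C(4,2)/C(6,3) = 3/5; then P = C(9,2)/C(17,2) = 9/34
  2 yellow: C(2,2)C(4,1)/C(6,3) = 1/5; then P = C(10,2)/C(17,2) = 45/136
P(both yellow) = 181/680 ≈ 0.2662.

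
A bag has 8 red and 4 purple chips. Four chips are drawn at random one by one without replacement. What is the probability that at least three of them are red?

98/165

Sum the hypergeometric tail for j = 3,…,4 red chips.
Favorable = C(8,3)·C(4,1) + C(8,4)·C(4,0) = 294; total = C(12,4) = 495.
P = 294/495 = 98/165 ≈ 0.5939.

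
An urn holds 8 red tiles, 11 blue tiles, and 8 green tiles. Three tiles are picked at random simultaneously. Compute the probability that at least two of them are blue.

209/585

Sum the hypergeometric tail for j = 2,…,3 blue tiles.
Favorable = C(11,2)·C(16,1) + C(11,3)·C(16,0) = 1045; total = C(27,3) = 2925.
P = 1045/2925 = 209/585 ≈ 0.3573.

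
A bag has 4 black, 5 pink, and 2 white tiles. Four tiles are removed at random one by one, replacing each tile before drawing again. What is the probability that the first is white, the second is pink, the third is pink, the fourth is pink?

250/14641

Multiply the conditional probability of each draw in order, with replacement (the composition resets each draw).
P = (2/11) · (5/11) · (5/11) · (5/11) = 250/14641 ≈ 0.0171.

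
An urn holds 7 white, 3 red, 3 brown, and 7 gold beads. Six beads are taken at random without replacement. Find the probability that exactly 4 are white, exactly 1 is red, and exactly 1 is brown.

Unordered draws without replacement: count favorable combinations over C(20,6).
Favorable = C(7,4) · C(3,1) · C(3,1) · C(7,0) = 315; total = C(20,6) = 38760.
P = 315/38760 = 21/2584 ≈ 0.0081.

21/2584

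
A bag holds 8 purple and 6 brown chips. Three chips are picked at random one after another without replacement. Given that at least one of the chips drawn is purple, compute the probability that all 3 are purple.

P(all 3 purple) = C(8,3)/C(14,3) = 2/13; P(at least one purple) = 1 − C(6,3)/C(14,3) = 86/91.
Since 'all 3 purple' ⊆ 'at least one purple', P(all 3 | at least one) = 2/13 / 86/91 = 7/43 ≈ 0.1628.

7/43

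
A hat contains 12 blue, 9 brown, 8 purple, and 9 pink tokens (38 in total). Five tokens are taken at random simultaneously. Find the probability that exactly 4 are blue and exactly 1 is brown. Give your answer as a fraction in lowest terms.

1485/167314

Unordered draws without replacement: count favorable combinations over C(38,5).
Favorable = C(12,4) · C(9,1) · C(8,0) · C(9,0) = 4455; total = C(38,5) = 501942.
P = 4455/501942 = 1485/167314 ≈ 0.0089.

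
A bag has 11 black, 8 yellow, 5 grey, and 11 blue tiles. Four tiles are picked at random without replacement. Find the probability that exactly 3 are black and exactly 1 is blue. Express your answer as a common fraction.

33/952

Unordered draws without replacement: count favorable combinations over C(35,4).
Favorable = C(11,3) · C(8,0) · C(5,0) · C(11,1) = 1815; total = C(35,4) = 52360.
P = 1815/52360 = 33/952 ≈ 0.0347.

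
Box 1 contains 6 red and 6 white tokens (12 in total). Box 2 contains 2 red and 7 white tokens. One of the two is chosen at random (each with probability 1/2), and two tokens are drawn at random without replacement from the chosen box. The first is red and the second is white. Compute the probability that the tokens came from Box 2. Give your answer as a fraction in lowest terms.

P(E | Box 1) = 3/11; P(E | Box 2) = 7/36.
P(E) = 1/2·3/11 + 1/2·7/36 = 185/792.
By Bayes' rule, P(Box 2 | E) = 7/72 / 185/792 = 77/185 ≈ 0.4162.

77/185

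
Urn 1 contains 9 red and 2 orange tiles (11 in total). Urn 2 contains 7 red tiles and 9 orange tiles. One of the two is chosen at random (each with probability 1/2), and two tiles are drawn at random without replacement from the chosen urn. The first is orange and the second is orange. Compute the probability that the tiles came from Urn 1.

2/35

P(E | Urn 1) = 1/55; P(E | Urn 2) = 3/10.
P(E) = 1/2·1/55 + 1/2·3/10 = 7/44.
By Bayes' rule, P(Urn 1 | E) = 1/110 / 7/44 = 2/35 ≈ 0.0571.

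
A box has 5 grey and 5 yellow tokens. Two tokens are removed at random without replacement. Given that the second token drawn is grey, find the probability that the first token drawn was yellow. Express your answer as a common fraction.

P(first=yellow and the second token drawn is grey) = (5/10)·(5/9) = 5/18.
P(the second token drawn is grey) = Σ over first color = 2/9 + 5/18 = 1/2.
By Bayes, P(first=yellow | the second token drawn is grey) = 5/18 / 1/2 = 5/9 ≈ 0.5556.

5/9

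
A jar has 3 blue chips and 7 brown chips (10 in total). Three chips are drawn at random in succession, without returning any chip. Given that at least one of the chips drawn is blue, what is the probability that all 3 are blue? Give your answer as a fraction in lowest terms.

1/85

P(all 3 blue) = C(3,3)/C(10,3) = 1/120; P(at least one blue) = 1 − C(7,3)/C(10,3) = 17/24.
Since 'all 3 blue' ⊆ 'at least one blue', P(all 3 | at least one) = 1/120 / 17/24 = 1/85 ≈ 0.0118.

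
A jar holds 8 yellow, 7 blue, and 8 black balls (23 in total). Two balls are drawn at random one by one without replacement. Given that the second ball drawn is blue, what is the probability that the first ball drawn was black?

P(first=black and the second ball drawn is blue) = (8/23)·(7/22) = 28/253.
P(the second ball drawn is blue) = Σ over first color = 28/253 + 21/253 + 28/253 = 7/23.
By Bayes, P(first=black | the second ball drawn is blue) = 28/253 / 7/23 = 4/11 ≈ 0.3636.

4/11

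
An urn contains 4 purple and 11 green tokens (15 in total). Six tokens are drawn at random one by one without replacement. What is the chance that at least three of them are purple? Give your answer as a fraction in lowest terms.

1/7

Sum the hypergeometric tail for j = 3,…,4 purple tokens.
Favorable = C(4,3)·C(11,3) + C(4,4)·C(11,2) = 715; total = C(15,6) = 5005.
P = 715/5005 = 1/7 ≈ 0.1429.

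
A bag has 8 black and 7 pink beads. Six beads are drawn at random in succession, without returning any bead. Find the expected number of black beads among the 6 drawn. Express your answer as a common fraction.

By linearity of expectation, E[X] = Σ P(draw i is black); by symmetry each draw (even without replacement) has P(black) = 8/15.
E[X] = 6 · 8/15 = 16/5 ≈ 3.2000.

16/5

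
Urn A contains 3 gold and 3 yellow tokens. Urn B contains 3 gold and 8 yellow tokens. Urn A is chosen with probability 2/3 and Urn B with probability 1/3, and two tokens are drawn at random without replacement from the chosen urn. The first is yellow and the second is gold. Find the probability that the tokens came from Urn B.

4/15

P(E | Urn A) = 3/10; P(E | Urn B) = 12/55.
P(E) = 2/3·3/10 + 1/3·12/55 = 3/11.
By Bayes' rule, P(Urn B | E) = 4/55 / 3/11 = 4/15 ≈ 0.2667.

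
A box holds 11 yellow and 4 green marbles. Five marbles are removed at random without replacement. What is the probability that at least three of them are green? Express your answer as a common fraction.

1/13

Sum the hypergeometric tail for j = 3,…,4 green marbles.
Favorable = C(4,3)·C(11,2) + C(4,4)·C(11,1) = 231; total = C(15,5) = 3003.
P = 231/3003 = 1/13 ≈ 0.0769.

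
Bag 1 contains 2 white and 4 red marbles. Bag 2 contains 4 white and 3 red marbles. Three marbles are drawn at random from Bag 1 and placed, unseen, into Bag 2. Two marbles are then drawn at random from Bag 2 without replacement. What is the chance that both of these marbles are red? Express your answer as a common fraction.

Condition on how many of the transferred marbles are red (from Bag 1: 4 red of 6; then Bag 2 has 10 total).
  1 red: C(4,1)C(2,2)/C(6,3) = 1/5; then P = C(4,2)/C(10,2) = 2/15
  2 red: C(4,2)C(2,1)/C(6,3) = 3/5; then P = C(5,2)/C(10,2) = 2/9
  3 red: C(4,3)C(2,0)/C(6,3) = 1/5; then P = C(6,2)/C(10,2) = 1/3
P(both red) = 17/75 ≈ 0.2267.

17/75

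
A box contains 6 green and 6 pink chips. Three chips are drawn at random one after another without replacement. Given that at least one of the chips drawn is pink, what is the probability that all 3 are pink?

P(all 3 pink) = C(6,3)/C(12,3) = 1/11; P(at least one pink) = 1 − C(6,3)/C(12,3) = 10/11.
Since 'all 3 pink' ⊆ 'at least one pink', P(all 3 | at least one) = 1/11 / 10/11 = 1/10 ≈ 0.1000.

1/10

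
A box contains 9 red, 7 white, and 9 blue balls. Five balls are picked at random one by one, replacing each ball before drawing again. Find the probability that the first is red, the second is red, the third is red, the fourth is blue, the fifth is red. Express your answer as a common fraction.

Multiply the conditional probability of each draw in order, with replacement (the composition resets each draw).
P = (9/25) · (9/25) · (9/25) · (9/25) · (9/25) = 59049/9765625 ≈ 0.0060.

59049/9765625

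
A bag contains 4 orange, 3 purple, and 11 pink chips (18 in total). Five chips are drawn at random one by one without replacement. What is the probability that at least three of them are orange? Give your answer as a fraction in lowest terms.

3/68

Sum the hypergeometric tail for j = 3,…,4 orange chips.
Favorable = C(4,3)·C(14,2) + C(4,4)·C(14,1) = 378; total = C(18,5) = 8568.
P = 378/8568 = 3/68 ≈ 0.0441.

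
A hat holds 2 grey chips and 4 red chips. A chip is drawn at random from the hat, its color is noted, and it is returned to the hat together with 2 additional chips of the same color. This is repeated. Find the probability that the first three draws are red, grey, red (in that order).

1/10

Track the composition after each reinforcement of +2.
P = (4/6) · (2/8) · (6/10) = 1/10 ≈ 0.1000.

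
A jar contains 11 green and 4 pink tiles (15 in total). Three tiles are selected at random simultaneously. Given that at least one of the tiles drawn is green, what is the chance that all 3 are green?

P(all 3 green) = C(11,3)/C(15,3) = 33/91; P(at least one green) = 1 − C(4,3)/C(15,3) = 451/455.
Since 'all 3 green' ⊆ 'at least one green', P(all 3 | at least one) = 33/91 / 451/455 = 15/41 ≈ 0.3659.

15/41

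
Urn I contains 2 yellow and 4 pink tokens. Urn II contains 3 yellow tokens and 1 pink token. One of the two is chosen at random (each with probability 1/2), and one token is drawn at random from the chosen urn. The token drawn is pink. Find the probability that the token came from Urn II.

P(pink | Urn I) = 2/3; P(pink | Urn II) = 1/4.
P(pink) = 1/2·2/3 + 1/2·1/4 = 11/24.
By Bayes' rule, P(Urn II | pink) = 1/8 / 11/24 = 3/11 ≈ 0.2727.

3/11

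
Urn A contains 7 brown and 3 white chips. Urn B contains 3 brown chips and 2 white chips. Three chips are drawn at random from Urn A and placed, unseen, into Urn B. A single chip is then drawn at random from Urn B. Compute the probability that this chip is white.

29/80

Condition on how many of the transferred chips are white (from Urn A: 3 white of 10; then Urn B has 8 total).
  0 white: C(3,0)C(7,3)/C(10,3) = 7/24; then P = 2/8
  1 white: C(3,1)C(7,2)/C(10,3) = 21/40; then P = 3/8
  2 white: C(3,2)C(7,1)/C(10,3) = 7/40; then P = 4/8
  3 white: C(3,3)C(7,0)/C(10,3) = 1/120; then P = 5/8
P(white from Urn B) = 29/80 ≈ 0.3625.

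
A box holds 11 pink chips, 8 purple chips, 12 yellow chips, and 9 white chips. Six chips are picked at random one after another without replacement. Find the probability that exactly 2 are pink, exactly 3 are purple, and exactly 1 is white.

Unordered draws without replacement: count favorable combinations over C(40,6).
Favorable = C(11,2) · C(8,3) · C(12,0) · C(9,1) = 27720; total = C(40,6) = 3838380.
P = 27720/3838380 = 66/9139 ≈ 0.0072.

66/9139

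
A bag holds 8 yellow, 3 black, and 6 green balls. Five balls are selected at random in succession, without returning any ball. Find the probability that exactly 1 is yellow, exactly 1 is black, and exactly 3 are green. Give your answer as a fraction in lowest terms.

120/1547

Unordered draws without replacement: count favorable combinations over C(17,5).
Favorable = C(8,1) · C(3,1) · C(6,3) = 480; total = C(17,5) = 6188.
P = 480/6188 = 120/1547 ≈ 0.0776.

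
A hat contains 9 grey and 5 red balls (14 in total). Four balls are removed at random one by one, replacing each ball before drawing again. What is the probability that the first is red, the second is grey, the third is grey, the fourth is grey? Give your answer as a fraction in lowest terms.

Multiply the conditional probability of each draw in order, with replacement (the composition resets each draw).
P = (5/14) · (9/14) · (9/14) · (9/14) = 3645/38416 ≈ 0.0949.

3645/38416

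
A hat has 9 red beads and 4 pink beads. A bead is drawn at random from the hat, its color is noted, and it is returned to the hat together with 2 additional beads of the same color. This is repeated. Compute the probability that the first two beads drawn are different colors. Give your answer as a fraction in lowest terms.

Either red then pink, or pink then red; after the first draw the total is 15.
P = (9/13)·(4/15) + (4/13)·(9/15) = 24/65 ≈ 0.3692.

24/65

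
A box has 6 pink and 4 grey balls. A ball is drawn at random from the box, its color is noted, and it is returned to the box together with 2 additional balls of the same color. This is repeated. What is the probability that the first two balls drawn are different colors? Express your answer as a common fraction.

2/5

Either pink then grey, or grey then pink; after the first draw the total is 12.
P = (6/10)·(4/12) + (4/10)·(6/12) = 2/5 ≈ 0.4000.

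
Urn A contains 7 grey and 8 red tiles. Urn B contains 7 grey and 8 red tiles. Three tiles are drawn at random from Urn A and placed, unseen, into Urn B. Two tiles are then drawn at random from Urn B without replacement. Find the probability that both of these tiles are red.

Condition on how many of the transferred tiles are red (from Urn A: 8 red of 15; then Urn B has 18 total).
  0 red: C(8,0)C(7,3)/C(15,3) = 1/13; then P = C(8,2)/C(18,2) = 28/153
  1 red: C(8,1)C(7,2)/C(15,3) = 24/65; then P = C(9,2)/C(18,2) = 4/17
  2 red: C(8,2)C(7,1)/C(15,3) = 28/65; then P = C(10,2)/C(18,2) = 5/17
  3 red: C(8,3)C(7,0)/C(15,3) = 8/65; then P = C(11,2)/C(18,2) = 55/153
P(both red) = 208/765 ≈ 0.2719.

208/765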